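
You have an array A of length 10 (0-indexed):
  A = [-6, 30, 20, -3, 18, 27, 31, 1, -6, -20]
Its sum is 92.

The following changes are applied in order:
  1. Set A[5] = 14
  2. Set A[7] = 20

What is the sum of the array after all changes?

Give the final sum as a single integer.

Initial sum: 92
Change 1: A[5] 27 -> 14, delta = -13, sum = 79
Change 2: A[7] 1 -> 20, delta = 19, sum = 98

Answer: 98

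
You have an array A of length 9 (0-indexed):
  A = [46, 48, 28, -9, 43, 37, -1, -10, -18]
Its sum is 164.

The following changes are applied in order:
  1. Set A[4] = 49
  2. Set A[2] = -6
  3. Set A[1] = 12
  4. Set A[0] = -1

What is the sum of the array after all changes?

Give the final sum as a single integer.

Answer: 53

Derivation:
Initial sum: 164
Change 1: A[4] 43 -> 49, delta = 6, sum = 170
Change 2: A[2] 28 -> -6, delta = -34, sum = 136
Change 3: A[1] 48 -> 12, delta = -36, sum = 100
Change 4: A[0] 46 -> -1, delta = -47, sum = 53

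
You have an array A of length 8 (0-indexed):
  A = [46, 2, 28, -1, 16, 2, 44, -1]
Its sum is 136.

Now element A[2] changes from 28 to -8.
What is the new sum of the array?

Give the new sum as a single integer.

Old value at index 2: 28
New value at index 2: -8
Delta = -8 - 28 = -36
New sum = old_sum + delta = 136 + (-36) = 100

Answer: 100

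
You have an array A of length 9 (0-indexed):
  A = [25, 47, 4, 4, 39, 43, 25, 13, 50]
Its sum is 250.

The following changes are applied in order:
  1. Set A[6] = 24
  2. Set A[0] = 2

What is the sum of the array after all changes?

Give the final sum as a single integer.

Answer: 226

Derivation:
Initial sum: 250
Change 1: A[6] 25 -> 24, delta = -1, sum = 249
Change 2: A[0] 25 -> 2, delta = -23, sum = 226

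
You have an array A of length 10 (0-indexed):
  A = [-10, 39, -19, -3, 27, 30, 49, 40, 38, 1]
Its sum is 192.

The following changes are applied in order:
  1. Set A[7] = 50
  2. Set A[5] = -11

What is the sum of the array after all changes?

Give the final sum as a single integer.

Answer: 161

Derivation:
Initial sum: 192
Change 1: A[7] 40 -> 50, delta = 10, sum = 202
Change 2: A[5] 30 -> -11, delta = -41, sum = 161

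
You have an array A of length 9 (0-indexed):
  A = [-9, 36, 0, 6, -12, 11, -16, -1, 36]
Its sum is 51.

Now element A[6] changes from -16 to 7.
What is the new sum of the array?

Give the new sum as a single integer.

Old value at index 6: -16
New value at index 6: 7
Delta = 7 - -16 = 23
New sum = old_sum + delta = 51 + (23) = 74

Answer: 74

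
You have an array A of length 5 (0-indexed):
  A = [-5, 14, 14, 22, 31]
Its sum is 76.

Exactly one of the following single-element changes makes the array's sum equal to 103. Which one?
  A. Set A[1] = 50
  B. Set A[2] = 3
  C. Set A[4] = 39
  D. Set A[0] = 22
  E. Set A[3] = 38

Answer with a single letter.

Option A: A[1] 14->50, delta=36, new_sum=76+(36)=112
Option B: A[2] 14->3, delta=-11, new_sum=76+(-11)=65
Option C: A[4] 31->39, delta=8, new_sum=76+(8)=84
Option D: A[0] -5->22, delta=27, new_sum=76+(27)=103 <-- matches target
Option E: A[3] 22->38, delta=16, new_sum=76+(16)=92

Answer: D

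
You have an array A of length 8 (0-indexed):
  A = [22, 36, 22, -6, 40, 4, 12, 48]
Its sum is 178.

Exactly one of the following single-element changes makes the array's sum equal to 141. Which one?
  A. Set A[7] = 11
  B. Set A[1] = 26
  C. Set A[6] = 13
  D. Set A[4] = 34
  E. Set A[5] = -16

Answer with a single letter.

Answer: A

Derivation:
Option A: A[7] 48->11, delta=-37, new_sum=178+(-37)=141 <-- matches target
Option B: A[1] 36->26, delta=-10, new_sum=178+(-10)=168
Option C: A[6] 12->13, delta=1, new_sum=178+(1)=179
Option D: A[4] 40->34, delta=-6, new_sum=178+(-6)=172
Option E: A[5] 4->-16, delta=-20, new_sum=178+(-20)=158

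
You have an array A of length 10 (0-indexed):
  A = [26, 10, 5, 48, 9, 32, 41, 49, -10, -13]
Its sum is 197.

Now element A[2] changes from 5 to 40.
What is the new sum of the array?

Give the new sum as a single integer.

Answer: 232

Derivation:
Old value at index 2: 5
New value at index 2: 40
Delta = 40 - 5 = 35
New sum = old_sum + delta = 197 + (35) = 232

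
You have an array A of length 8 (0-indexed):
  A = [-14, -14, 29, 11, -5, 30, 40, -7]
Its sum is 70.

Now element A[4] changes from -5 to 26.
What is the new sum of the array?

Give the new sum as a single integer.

Answer: 101

Derivation:
Old value at index 4: -5
New value at index 4: 26
Delta = 26 - -5 = 31
New sum = old_sum + delta = 70 + (31) = 101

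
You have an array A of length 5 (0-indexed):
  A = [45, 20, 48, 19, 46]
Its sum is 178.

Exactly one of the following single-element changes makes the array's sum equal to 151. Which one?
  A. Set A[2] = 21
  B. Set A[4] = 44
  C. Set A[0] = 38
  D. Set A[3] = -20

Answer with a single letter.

Answer: A

Derivation:
Option A: A[2] 48->21, delta=-27, new_sum=178+(-27)=151 <-- matches target
Option B: A[4] 46->44, delta=-2, new_sum=178+(-2)=176
Option C: A[0] 45->38, delta=-7, new_sum=178+(-7)=171
Option D: A[3] 19->-20, delta=-39, new_sum=178+(-39)=139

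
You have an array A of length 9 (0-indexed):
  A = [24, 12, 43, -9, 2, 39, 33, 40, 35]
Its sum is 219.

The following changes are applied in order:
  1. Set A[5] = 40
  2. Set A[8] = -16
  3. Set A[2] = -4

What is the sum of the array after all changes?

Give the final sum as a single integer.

Answer: 122

Derivation:
Initial sum: 219
Change 1: A[5] 39 -> 40, delta = 1, sum = 220
Change 2: A[8] 35 -> -16, delta = -51, sum = 169
Change 3: A[2] 43 -> -4, delta = -47, sum = 122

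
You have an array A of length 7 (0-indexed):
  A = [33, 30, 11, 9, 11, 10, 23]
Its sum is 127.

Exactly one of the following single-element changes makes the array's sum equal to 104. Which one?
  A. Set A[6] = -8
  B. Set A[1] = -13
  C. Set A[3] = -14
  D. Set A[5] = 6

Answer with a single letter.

Option A: A[6] 23->-8, delta=-31, new_sum=127+(-31)=96
Option B: A[1] 30->-13, delta=-43, new_sum=127+(-43)=84
Option C: A[3] 9->-14, delta=-23, new_sum=127+(-23)=104 <-- matches target
Option D: A[5] 10->6, delta=-4, new_sum=127+(-4)=123

Answer: C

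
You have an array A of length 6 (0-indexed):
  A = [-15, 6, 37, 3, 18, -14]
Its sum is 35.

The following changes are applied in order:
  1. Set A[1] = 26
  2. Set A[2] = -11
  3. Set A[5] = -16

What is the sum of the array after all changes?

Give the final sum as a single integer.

Answer: 5

Derivation:
Initial sum: 35
Change 1: A[1] 6 -> 26, delta = 20, sum = 55
Change 2: A[2] 37 -> -11, delta = -48, sum = 7
Change 3: A[5] -14 -> -16, delta = -2, sum = 5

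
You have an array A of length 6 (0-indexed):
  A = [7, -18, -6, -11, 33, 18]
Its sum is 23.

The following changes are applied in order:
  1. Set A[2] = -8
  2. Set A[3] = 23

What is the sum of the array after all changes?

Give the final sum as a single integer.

Initial sum: 23
Change 1: A[2] -6 -> -8, delta = -2, sum = 21
Change 2: A[3] -11 -> 23, delta = 34, sum = 55

Answer: 55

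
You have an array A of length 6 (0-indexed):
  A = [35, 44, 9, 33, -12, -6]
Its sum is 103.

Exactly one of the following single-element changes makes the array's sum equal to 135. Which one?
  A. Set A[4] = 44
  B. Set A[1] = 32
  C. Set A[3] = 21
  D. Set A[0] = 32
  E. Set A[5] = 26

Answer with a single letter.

Option A: A[4] -12->44, delta=56, new_sum=103+(56)=159
Option B: A[1] 44->32, delta=-12, new_sum=103+(-12)=91
Option C: A[3] 33->21, delta=-12, new_sum=103+(-12)=91
Option D: A[0] 35->32, delta=-3, new_sum=103+(-3)=100
Option E: A[5] -6->26, delta=32, new_sum=103+(32)=135 <-- matches target

Answer: E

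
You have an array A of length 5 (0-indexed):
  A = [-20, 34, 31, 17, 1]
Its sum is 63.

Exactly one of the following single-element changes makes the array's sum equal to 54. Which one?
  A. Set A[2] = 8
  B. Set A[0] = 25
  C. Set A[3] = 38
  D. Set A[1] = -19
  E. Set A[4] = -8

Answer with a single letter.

Option A: A[2] 31->8, delta=-23, new_sum=63+(-23)=40
Option B: A[0] -20->25, delta=45, new_sum=63+(45)=108
Option C: A[3] 17->38, delta=21, new_sum=63+(21)=84
Option D: A[1] 34->-19, delta=-53, new_sum=63+(-53)=10
Option E: A[4] 1->-8, delta=-9, new_sum=63+(-9)=54 <-- matches target

Answer: E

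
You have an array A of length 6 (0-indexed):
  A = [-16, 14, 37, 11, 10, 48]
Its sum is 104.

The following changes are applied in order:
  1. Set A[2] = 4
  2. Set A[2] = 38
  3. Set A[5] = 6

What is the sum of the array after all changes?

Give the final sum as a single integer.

Answer: 63

Derivation:
Initial sum: 104
Change 1: A[2] 37 -> 4, delta = -33, sum = 71
Change 2: A[2] 4 -> 38, delta = 34, sum = 105
Change 3: A[5] 48 -> 6, delta = -42, sum = 63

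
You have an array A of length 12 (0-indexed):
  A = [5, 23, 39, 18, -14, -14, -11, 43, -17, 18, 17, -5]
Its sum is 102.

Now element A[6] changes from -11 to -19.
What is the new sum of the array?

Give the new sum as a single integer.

Old value at index 6: -11
New value at index 6: -19
Delta = -19 - -11 = -8
New sum = old_sum + delta = 102 + (-8) = 94

Answer: 94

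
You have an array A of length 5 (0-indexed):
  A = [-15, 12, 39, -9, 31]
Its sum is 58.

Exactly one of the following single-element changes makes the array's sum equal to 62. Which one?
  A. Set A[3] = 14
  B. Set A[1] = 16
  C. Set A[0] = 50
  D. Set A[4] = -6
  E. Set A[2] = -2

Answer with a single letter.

Answer: B

Derivation:
Option A: A[3] -9->14, delta=23, new_sum=58+(23)=81
Option B: A[1] 12->16, delta=4, new_sum=58+(4)=62 <-- matches target
Option C: A[0] -15->50, delta=65, new_sum=58+(65)=123
Option D: A[4] 31->-6, delta=-37, new_sum=58+(-37)=21
Option E: A[2] 39->-2, delta=-41, new_sum=58+(-41)=17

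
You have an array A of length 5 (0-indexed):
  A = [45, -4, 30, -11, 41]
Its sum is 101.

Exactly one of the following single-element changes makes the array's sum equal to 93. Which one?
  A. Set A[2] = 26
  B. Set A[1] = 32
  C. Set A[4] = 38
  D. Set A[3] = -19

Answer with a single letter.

Option A: A[2] 30->26, delta=-4, new_sum=101+(-4)=97
Option B: A[1] -4->32, delta=36, new_sum=101+(36)=137
Option C: A[4] 41->38, delta=-3, new_sum=101+(-3)=98
Option D: A[3] -11->-19, delta=-8, new_sum=101+(-8)=93 <-- matches target

Answer: D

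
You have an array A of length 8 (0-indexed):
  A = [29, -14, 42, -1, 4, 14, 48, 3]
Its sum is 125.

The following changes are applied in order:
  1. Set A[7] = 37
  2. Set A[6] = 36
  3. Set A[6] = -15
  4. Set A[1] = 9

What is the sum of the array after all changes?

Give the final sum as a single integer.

Answer: 119

Derivation:
Initial sum: 125
Change 1: A[7] 3 -> 37, delta = 34, sum = 159
Change 2: A[6] 48 -> 36, delta = -12, sum = 147
Change 3: A[6] 36 -> -15, delta = -51, sum = 96
Change 4: A[1] -14 -> 9, delta = 23, sum = 119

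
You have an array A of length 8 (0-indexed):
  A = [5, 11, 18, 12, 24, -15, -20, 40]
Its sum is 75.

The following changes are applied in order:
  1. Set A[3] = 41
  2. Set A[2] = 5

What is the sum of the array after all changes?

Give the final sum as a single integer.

Answer: 91

Derivation:
Initial sum: 75
Change 1: A[3] 12 -> 41, delta = 29, sum = 104
Change 2: A[2] 18 -> 5, delta = -13, sum = 91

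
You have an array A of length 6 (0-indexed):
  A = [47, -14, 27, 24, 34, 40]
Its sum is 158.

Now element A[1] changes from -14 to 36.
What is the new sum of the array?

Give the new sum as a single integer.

Old value at index 1: -14
New value at index 1: 36
Delta = 36 - -14 = 50
New sum = old_sum + delta = 158 + (50) = 208

Answer: 208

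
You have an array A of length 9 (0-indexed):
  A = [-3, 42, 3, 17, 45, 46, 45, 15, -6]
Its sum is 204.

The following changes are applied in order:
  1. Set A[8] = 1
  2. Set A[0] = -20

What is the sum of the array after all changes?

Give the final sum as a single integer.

Answer: 194

Derivation:
Initial sum: 204
Change 1: A[8] -6 -> 1, delta = 7, sum = 211
Change 2: A[0] -3 -> -20, delta = -17, sum = 194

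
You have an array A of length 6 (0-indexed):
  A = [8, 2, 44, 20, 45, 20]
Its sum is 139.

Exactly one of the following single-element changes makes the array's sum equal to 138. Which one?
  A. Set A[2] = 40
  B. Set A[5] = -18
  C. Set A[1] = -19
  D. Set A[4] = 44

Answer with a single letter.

Option A: A[2] 44->40, delta=-4, new_sum=139+(-4)=135
Option B: A[5] 20->-18, delta=-38, new_sum=139+(-38)=101
Option C: A[1] 2->-19, delta=-21, new_sum=139+(-21)=118
Option D: A[4] 45->44, delta=-1, new_sum=139+(-1)=138 <-- matches target

Answer: D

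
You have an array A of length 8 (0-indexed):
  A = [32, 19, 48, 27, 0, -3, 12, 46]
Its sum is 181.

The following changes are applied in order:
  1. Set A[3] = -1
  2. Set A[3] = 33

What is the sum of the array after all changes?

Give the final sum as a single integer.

Initial sum: 181
Change 1: A[3] 27 -> -1, delta = -28, sum = 153
Change 2: A[3] -1 -> 33, delta = 34, sum = 187

Answer: 187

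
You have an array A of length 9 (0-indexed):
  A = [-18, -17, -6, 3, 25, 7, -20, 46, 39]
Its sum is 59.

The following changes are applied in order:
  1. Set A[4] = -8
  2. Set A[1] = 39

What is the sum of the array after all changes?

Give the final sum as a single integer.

Initial sum: 59
Change 1: A[4] 25 -> -8, delta = -33, sum = 26
Change 2: A[1] -17 -> 39, delta = 56, sum = 82

Answer: 82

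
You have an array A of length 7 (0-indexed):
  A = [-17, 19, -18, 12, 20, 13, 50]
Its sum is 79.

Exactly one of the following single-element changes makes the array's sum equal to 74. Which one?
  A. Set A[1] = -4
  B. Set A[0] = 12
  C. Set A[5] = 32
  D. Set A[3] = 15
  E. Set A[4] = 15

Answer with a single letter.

Option A: A[1] 19->-4, delta=-23, new_sum=79+(-23)=56
Option B: A[0] -17->12, delta=29, new_sum=79+(29)=108
Option C: A[5] 13->32, delta=19, new_sum=79+(19)=98
Option D: A[3] 12->15, delta=3, new_sum=79+(3)=82
Option E: A[4] 20->15, delta=-5, new_sum=79+(-5)=74 <-- matches target

Answer: E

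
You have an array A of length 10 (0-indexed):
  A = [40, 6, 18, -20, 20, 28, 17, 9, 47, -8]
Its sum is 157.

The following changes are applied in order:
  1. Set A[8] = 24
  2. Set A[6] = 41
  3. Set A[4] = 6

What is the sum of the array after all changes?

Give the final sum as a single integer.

Answer: 144

Derivation:
Initial sum: 157
Change 1: A[8] 47 -> 24, delta = -23, sum = 134
Change 2: A[6] 17 -> 41, delta = 24, sum = 158
Change 3: A[4] 20 -> 6, delta = -14, sum = 144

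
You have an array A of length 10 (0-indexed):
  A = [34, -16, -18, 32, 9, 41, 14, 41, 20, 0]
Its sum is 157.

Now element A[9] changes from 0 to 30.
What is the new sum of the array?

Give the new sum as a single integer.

Answer: 187

Derivation:
Old value at index 9: 0
New value at index 9: 30
Delta = 30 - 0 = 30
New sum = old_sum + delta = 157 + (30) = 187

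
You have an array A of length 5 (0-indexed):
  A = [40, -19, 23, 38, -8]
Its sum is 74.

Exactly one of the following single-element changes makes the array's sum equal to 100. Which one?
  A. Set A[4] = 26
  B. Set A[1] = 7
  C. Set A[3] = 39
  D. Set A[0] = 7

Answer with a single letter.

Answer: B

Derivation:
Option A: A[4] -8->26, delta=34, new_sum=74+(34)=108
Option B: A[1] -19->7, delta=26, new_sum=74+(26)=100 <-- matches target
Option C: A[3] 38->39, delta=1, new_sum=74+(1)=75
Option D: A[0] 40->7, delta=-33, new_sum=74+(-33)=41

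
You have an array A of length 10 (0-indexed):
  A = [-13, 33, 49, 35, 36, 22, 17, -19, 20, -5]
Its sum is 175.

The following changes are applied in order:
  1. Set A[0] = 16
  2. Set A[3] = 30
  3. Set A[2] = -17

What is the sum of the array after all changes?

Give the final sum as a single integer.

Answer: 133

Derivation:
Initial sum: 175
Change 1: A[0] -13 -> 16, delta = 29, sum = 204
Change 2: A[3] 35 -> 30, delta = -5, sum = 199
Change 3: A[2] 49 -> -17, delta = -66, sum = 133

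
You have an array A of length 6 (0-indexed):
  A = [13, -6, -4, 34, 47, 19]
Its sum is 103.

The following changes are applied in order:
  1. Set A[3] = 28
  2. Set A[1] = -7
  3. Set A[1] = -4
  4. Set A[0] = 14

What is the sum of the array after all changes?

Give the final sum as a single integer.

Initial sum: 103
Change 1: A[3] 34 -> 28, delta = -6, sum = 97
Change 2: A[1] -6 -> -7, delta = -1, sum = 96
Change 3: A[1] -7 -> -4, delta = 3, sum = 99
Change 4: A[0] 13 -> 14, delta = 1, sum = 100

Answer: 100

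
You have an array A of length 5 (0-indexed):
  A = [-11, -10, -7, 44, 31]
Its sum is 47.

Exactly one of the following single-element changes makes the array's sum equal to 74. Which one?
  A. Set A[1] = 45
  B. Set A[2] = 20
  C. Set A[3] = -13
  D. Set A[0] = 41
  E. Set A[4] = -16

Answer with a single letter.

Answer: B

Derivation:
Option A: A[1] -10->45, delta=55, new_sum=47+(55)=102
Option B: A[2] -7->20, delta=27, new_sum=47+(27)=74 <-- matches target
Option C: A[3] 44->-13, delta=-57, new_sum=47+(-57)=-10
Option D: A[0] -11->41, delta=52, new_sum=47+(52)=99
Option E: A[4] 31->-16, delta=-47, new_sum=47+(-47)=0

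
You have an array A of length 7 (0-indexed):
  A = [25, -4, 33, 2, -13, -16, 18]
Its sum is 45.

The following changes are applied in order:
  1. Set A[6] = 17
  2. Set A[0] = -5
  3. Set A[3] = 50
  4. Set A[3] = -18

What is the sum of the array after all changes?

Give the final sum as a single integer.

Initial sum: 45
Change 1: A[6] 18 -> 17, delta = -1, sum = 44
Change 2: A[0] 25 -> -5, delta = -30, sum = 14
Change 3: A[3] 2 -> 50, delta = 48, sum = 62
Change 4: A[3] 50 -> -18, delta = -68, sum = -6

Answer: -6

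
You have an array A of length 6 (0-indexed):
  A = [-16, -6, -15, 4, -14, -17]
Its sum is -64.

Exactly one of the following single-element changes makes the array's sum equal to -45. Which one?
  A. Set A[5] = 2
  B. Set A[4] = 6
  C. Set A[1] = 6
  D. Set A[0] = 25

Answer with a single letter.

Option A: A[5] -17->2, delta=19, new_sum=-64+(19)=-45 <-- matches target
Option B: A[4] -14->6, delta=20, new_sum=-64+(20)=-44
Option C: A[1] -6->6, delta=12, new_sum=-64+(12)=-52
Option D: A[0] -16->25, delta=41, new_sum=-64+(41)=-23

Answer: A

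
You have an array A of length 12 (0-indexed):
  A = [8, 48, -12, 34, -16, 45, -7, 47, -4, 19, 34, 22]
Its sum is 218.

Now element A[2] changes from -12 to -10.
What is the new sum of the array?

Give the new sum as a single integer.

Answer: 220

Derivation:
Old value at index 2: -12
New value at index 2: -10
Delta = -10 - -12 = 2
New sum = old_sum + delta = 218 + (2) = 220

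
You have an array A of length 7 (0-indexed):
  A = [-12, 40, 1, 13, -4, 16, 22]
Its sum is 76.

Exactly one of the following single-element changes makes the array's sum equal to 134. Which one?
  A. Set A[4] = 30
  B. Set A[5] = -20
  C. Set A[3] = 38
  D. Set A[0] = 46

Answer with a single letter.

Option A: A[4] -4->30, delta=34, new_sum=76+(34)=110
Option B: A[5] 16->-20, delta=-36, new_sum=76+(-36)=40
Option C: A[3] 13->38, delta=25, new_sum=76+(25)=101
Option D: A[0] -12->46, delta=58, new_sum=76+(58)=134 <-- matches target

Answer: D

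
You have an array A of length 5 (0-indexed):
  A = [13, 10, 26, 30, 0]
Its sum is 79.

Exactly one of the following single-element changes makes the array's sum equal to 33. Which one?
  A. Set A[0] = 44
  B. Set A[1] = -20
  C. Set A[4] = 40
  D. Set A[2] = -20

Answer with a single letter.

Option A: A[0] 13->44, delta=31, new_sum=79+(31)=110
Option B: A[1] 10->-20, delta=-30, new_sum=79+(-30)=49
Option C: A[4] 0->40, delta=40, new_sum=79+(40)=119
Option D: A[2] 26->-20, delta=-46, new_sum=79+(-46)=33 <-- matches target

Answer: D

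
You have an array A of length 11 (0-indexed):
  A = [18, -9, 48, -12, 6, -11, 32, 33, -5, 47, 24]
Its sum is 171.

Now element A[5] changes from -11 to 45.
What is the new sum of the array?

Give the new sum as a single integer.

Answer: 227

Derivation:
Old value at index 5: -11
New value at index 5: 45
Delta = 45 - -11 = 56
New sum = old_sum + delta = 171 + (56) = 227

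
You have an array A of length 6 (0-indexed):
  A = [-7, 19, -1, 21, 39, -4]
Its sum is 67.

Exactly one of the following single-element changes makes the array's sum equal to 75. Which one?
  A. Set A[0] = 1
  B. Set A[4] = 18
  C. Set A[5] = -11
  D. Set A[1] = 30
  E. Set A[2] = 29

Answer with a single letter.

Answer: A

Derivation:
Option A: A[0] -7->1, delta=8, new_sum=67+(8)=75 <-- matches target
Option B: A[4] 39->18, delta=-21, new_sum=67+(-21)=46
Option C: A[5] -4->-11, delta=-7, new_sum=67+(-7)=60
Option D: A[1] 19->30, delta=11, new_sum=67+(11)=78
Option E: A[2] -1->29, delta=30, new_sum=67+(30)=97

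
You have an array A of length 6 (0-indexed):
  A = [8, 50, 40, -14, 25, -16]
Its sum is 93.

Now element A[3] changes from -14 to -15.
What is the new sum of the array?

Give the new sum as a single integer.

Answer: 92

Derivation:
Old value at index 3: -14
New value at index 3: -15
Delta = -15 - -14 = -1
New sum = old_sum + delta = 93 + (-1) = 92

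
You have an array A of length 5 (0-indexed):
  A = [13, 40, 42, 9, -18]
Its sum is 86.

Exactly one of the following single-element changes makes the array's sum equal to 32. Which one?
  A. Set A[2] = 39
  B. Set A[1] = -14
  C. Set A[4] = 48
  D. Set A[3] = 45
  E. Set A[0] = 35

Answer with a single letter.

Answer: B

Derivation:
Option A: A[2] 42->39, delta=-3, new_sum=86+(-3)=83
Option B: A[1] 40->-14, delta=-54, new_sum=86+(-54)=32 <-- matches target
Option C: A[4] -18->48, delta=66, new_sum=86+(66)=152
Option D: A[3] 9->45, delta=36, new_sum=86+(36)=122
Option E: A[0] 13->35, delta=22, new_sum=86+(22)=108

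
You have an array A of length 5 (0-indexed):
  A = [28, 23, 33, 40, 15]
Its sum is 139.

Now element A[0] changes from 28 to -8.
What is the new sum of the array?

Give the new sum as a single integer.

Old value at index 0: 28
New value at index 0: -8
Delta = -8 - 28 = -36
New sum = old_sum + delta = 139 + (-36) = 103

Answer: 103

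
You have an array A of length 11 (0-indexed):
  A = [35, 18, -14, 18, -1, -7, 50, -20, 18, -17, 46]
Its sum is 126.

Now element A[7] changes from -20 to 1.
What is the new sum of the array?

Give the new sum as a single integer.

Answer: 147

Derivation:
Old value at index 7: -20
New value at index 7: 1
Delta = 1 - -20 = 21
New sum = old_sum + delta = 126 + (21) = 147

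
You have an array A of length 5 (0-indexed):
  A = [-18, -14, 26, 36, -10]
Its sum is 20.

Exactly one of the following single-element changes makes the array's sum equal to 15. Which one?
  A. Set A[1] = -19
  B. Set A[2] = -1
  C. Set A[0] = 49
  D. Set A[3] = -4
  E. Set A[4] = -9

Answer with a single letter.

Option A: A[1] -14->-19, delta=-5, new_sum=20+(-5)=15 <-- matches target
Option B: A[2] 26->-1, delta=-27, new_sum=20+(-27)=-7
Option C: A[0] -18->49, delta=67, new_sum=20+(67)=87
Option D: A[3] 36->-4, delta=-40, new_sum=20+(-40)=-20
Option E: A[4] -10->-9, delta=1, new_sum=20+(1)=21

Answer: A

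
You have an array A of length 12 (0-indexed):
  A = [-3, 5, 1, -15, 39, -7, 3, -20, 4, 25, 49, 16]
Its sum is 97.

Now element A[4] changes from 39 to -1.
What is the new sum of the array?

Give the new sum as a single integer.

Old value at index 4: 39
New value at index 4: -1
Delta = -1 - 39 = -40
New sum = old_sum + delta = 97 + (-40) = 57

Answer: 57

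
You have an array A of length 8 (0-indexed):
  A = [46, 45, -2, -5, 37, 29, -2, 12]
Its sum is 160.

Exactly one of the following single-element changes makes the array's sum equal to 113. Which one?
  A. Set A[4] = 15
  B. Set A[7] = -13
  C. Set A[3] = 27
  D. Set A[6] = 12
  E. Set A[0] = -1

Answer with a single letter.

Option A: A[4] 37->15, delta=-22, new_sum=160+(-22)=138
Option B: A[7] 12->-13, delta=-25, new_sum=160+(-25)=135
Option C: A[3] -5->27, delta=32, new_sum=160+(32)=192
Option D: A[6] -2->12, delta=14, new_sum=160+(14)=174
Option E: A[0] 46->-1, delta=-47, new_sum=160+(-47)=113 <-- matches target

Answer: E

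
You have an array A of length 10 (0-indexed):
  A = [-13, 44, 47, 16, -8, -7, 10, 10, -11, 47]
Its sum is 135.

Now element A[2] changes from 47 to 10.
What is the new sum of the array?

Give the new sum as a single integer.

Old value at index 2: 47
New value at index 2: 10
Delta = 10 - 47 = -37
New sum = old_sum + delta = 135 + (-37) = 98

Answer: 98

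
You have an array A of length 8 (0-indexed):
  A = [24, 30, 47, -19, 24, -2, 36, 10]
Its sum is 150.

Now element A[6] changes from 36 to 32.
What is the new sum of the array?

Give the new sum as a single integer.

Answer: 146

Derivation:
Old value at index 6: 36
New value at index 6: 32
Delta = 32 - 36 = -4
New sum = old_sum + delta = 150 + (-4) = 146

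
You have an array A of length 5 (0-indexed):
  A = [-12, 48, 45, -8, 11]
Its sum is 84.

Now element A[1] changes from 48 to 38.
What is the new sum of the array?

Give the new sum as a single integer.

Answer: 74

Derivation:
Old value at index 1: 48
New value at index 1: 38
Delta = 38 - 48 = -10
New sum = old_sum + delta = 84 + (-10) = 74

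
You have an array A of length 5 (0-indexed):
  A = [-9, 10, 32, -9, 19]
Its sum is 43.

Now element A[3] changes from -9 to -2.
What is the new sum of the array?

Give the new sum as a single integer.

Old value at index 3: -9
New value at index 3: -2
Delta = -2 - -9 = 7
New sum = old_sum + delta = 43 + (7) = 50

Answer: 50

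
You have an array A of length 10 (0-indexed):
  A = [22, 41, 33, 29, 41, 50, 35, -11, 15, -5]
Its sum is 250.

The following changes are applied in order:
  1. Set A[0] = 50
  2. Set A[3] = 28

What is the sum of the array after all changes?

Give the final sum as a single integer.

Answer: 277

Derivation:
Initial sum: 250
Change 1: A[0] 22 -> 50, delta = 28, sum = 278
Change 2: A[3] 29 -> 28, delta = -1, sum = 277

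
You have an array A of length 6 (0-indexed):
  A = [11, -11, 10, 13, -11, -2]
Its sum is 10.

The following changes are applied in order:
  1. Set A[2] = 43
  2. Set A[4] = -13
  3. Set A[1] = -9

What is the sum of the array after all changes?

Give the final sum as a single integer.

Initial sum: 10
Change 1: A[2] 10 -> 43, delta = 33, sum = 43
Change 2: A[4] -11 -> -13, delta = -2, sum = 41
Change 3: A[1] -11 -> -9, delta = 2, sum = 43

Answer: 43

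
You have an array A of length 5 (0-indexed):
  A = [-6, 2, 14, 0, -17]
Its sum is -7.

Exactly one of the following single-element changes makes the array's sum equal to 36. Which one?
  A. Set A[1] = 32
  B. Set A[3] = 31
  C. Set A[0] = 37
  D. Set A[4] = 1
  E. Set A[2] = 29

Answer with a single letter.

Option A: A[1] 2->32, delta=30, new_sum=-7+(30)=23
Option B: A[3] 0->31, delta=31, new_sum=-7+(31)=24
Option C: A[0] -6->37, delta=43, new_sum=-7+(43)=36 <-- matches target
Option D: A[4] -17->1, delta=18, new_sum=-7+(18)=11
Option E: A[2] 14->29, delta=15, new_sum=-7+(15)=8

Answer: C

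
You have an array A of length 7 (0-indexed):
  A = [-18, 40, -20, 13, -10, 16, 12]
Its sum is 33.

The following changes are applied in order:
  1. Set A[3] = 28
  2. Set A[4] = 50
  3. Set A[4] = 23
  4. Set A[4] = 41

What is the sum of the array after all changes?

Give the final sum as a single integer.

Answer: 99

Derivation:
Initial sum: 33
Change 1: A[3] 13 -> 28, delta = 15, sum = 48
Change 2: A[4] -10 -> 50, delta = 60, sum = 108
Change 3: A[4] 50 -> 23, delta = -27, sum = 81
Change 4: A[4] 23 -> 41, delta = 18, sum = 99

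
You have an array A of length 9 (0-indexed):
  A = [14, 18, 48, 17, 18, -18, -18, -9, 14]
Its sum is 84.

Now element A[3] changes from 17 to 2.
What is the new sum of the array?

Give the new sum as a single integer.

Answer: 69

Derivation:
Old value at index 3: 17
New value at index 3: 2
Delta = 2 - 17 = -15
New sum = old_sum + delta = 84 + (-15) = 69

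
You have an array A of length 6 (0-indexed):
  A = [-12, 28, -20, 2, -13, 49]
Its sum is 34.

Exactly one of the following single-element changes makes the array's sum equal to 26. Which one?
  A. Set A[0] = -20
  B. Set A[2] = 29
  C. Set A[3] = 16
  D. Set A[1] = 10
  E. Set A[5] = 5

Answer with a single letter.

Option A: A[0] -12->-20, delta=-8, new_sum=34+(-8)=26 <-- matches target
Option B: A[2] -20->29, delta=49, new_sum=34+(49)=83
Option C: A[3] 2->16, delta=14, new_sum=34+(14)=48
Option D: A[1] 28->10, delta=-18, new_sum=34+(-18)=16
Option E: A[5] 49->5, delta=-44, new_sum=34+(-44)=-10

Answer: A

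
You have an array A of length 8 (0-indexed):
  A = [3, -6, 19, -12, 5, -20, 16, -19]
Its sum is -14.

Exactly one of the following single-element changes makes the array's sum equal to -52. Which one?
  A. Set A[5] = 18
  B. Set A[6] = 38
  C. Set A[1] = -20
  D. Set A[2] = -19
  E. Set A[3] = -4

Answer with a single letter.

Answer: D

Derivation:
Option A: A[5] -20->18, delta=38, new_sum=-14+(38)=24
Option B: A[6] 16->38, delta=22, new_sum=-14+(22)=8
Option C: A[1] -6->-20, delta=-14, new_sum=-14+(-14)=-28
Option D: A[2] 19->-19, delta=-38, new_sum=-14+(-38)=-52 <-- matches target
Option E: A[3] -12->-4, delta=8, new_sum=-14+(8)=-6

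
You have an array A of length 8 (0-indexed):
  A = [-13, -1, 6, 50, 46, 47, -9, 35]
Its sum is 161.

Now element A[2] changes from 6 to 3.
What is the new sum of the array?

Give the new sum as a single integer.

Answer: 158

Derivation:
Old value at index 2: 6
New value at index 2: 3
Delta = 3 - 6 = -3
New sum = old_sum + delta = 161 + (-3) = 158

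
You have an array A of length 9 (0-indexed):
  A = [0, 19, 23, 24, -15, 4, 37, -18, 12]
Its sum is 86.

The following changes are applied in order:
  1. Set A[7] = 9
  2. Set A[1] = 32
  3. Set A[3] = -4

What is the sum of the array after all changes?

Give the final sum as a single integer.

Initial sum: 86
Change 1: A[7] -18 -> 9, delta = 27, sum = 113
Change 2: A[1] 19 -> 32, delta = 13, sum = 126
Change 3: A[3] 24 -> -4, delta = -28, sum = 98

Answer: 98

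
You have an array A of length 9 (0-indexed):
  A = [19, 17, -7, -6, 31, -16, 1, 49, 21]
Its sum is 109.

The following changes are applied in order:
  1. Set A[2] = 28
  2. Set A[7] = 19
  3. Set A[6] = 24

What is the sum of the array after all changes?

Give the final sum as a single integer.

Answer: 137

Derivation:
Initial sum: 109
Change 1: A[2] -7 -> 28, delta = 35, sum = 144
Change 2: A[7] 49 -> 19, delta = -30, sum = 114
Change 3: A[6] 1 -> 24, delta = 23, sum = 137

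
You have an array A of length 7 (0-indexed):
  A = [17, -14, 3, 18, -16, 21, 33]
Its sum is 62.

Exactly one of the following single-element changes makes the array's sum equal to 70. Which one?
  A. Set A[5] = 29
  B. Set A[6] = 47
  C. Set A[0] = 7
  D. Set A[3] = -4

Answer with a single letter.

Option A: A[5] 21->29, delta=8, new_sum=62+(8)=70 <-- matches target
Option B: A[6] 33->47, delta=14, new_sum=62+(14)=76
Option C: A[0] 17->7, delta=-10, new_sum=62+(-10)=52
Option D: A[3] 18->-4, delta=-22, new_sum=62+(-22)=40

Answer: A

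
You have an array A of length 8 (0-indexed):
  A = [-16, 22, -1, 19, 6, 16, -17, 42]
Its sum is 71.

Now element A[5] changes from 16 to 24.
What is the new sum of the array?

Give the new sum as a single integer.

Old value at index 5: 16
New value at index 5: 24
Delta = 24 - 16 = 8
New sum = old_sum + delta = 71 + (8) = 79

Answer: 79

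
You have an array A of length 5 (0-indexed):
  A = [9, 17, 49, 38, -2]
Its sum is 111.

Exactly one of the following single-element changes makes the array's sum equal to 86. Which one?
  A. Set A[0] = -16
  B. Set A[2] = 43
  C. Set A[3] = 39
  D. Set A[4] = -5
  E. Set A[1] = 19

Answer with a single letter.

Option A: A[0] 9->-16, delta=-25, new_sum=111+(-25)=86 <-- matches target
Option B: A[2] 49->43, delta=-6, new_sum=111+(-6)=105
Option C: A[3] 38->39, delta=1, new_sum=111+(1)=112
Option D: A[4] -2->-5, delta=-3, new_sum=111+(-3)=108
Option E: A[1] 17->19, delta=2, new_sum=111+(2)=113

Answer: A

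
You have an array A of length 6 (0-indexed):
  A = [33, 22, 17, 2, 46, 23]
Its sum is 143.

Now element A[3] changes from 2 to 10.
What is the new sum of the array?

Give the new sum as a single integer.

Answer: 151

Derivation:
Old value at index 3: 2
New value at index 3: 10
Delta = 10 - 2 = 8
New sum = old_sum + delta = 143 + (8) = 151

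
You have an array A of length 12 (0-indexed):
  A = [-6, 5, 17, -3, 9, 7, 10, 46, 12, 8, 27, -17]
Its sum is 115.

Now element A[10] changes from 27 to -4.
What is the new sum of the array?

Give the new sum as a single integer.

Old value at index 10: 27
New value at index 10: -4
Delta = -4 - 27 = -31
New sum = old_sum + delta = 115 + (-31) = 84

Answer: 84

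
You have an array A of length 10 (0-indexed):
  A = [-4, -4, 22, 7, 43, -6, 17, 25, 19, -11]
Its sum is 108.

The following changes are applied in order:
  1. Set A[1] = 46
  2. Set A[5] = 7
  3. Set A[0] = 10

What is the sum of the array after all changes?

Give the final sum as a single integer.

Answer: 185

Derivation:
Initial sum: 108
Change 1: A[1] -4 -> 46, delta = 50, sum = 158
Change 2: A[5] -6 -> 7, delta = 13, sum = 171
Change 3: A[0] -4 -> 10, delta = 14, sum = 185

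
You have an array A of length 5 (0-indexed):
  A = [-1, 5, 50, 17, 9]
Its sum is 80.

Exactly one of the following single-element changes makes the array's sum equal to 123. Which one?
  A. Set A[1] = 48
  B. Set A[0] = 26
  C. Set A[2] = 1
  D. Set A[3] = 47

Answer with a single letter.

Option A: A[1] 5->48, delta=43, new_sum=80+(43)=123 <-- matches target
Option B: A[0] -1->26, delta=27, new_sum=80+(27)=107
Option C: A[2] 50->1, delta=-49, new_sum=80+(-49)=31
Option D: A[3] 17->47, delta=30, new_sum=80+(30)=110

Answer: A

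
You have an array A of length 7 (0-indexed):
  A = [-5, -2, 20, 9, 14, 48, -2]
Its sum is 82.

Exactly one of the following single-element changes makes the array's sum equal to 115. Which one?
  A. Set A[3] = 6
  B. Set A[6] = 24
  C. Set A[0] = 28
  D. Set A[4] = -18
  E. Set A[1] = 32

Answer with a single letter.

Answer: C

Derivation:
Option A: A[3] 9->6, delta=-3, new_sum=82+(-3)=79
Option B: A[6] -2->24, delta=26, new_sum=82+(26)=108
Option C: A[0] -5->28, delta=33, new_sum=82+(33)=115 <-- matches target
Option D: A[4] 14->-18, delta=-32, new_sum=82+(-32)=50
Option E: A[1] -2->32, delta=34, new_sum=82+(34)=116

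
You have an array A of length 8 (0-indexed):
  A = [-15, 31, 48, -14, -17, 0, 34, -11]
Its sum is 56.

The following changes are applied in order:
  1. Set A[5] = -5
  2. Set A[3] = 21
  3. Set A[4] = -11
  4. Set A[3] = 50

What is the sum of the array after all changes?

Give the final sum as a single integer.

Answer: 121

Derivation:
Initial sum: 56
Change 1: A[5] 0 -> -5, delta = -5, sum = 51
Change 2: A[3] -14 -> 21, delta = 35, sum = 86
Change 3: A[4] -17 -> -11, delta = 6, sum = 92
Change 4: A[3] 21 -> 50, delta = 29, sum = 121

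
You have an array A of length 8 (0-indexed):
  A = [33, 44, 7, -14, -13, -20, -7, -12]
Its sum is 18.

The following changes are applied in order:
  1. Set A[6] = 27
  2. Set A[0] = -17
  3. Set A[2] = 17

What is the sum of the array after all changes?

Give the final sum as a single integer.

Initial sum: 18
Change 1: A[6] -7 -> 27, delta = 34, sum = 52
Change 2: A[0] 33 -> -17, delta = -50, sum = 2
Change 3: A[2] 7 -> 17, delta = 10, sum = 12

Answer: 12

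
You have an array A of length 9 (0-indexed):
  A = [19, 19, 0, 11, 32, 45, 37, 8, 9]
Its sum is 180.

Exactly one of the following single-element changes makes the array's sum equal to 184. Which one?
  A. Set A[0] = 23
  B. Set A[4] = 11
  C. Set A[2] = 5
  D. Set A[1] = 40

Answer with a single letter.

Answer: A

Derivation:
Option A: A[0] 19->23, delta=4, new_sum=180+(4)=184 <-- matches target
Option B: A[4] 32->11, delta=-21, new_sum=180+(-21)=159
Option C: A[2] 0->5, delta=5, new_sum=180+(5)=185
Option D: A[1] 19->40, delta=21, new_sum=180+(21)=201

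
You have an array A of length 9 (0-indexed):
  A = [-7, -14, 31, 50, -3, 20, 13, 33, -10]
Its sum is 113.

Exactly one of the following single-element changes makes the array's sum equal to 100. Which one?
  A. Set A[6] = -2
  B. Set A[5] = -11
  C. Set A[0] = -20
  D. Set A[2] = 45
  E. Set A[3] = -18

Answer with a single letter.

Option A: A[6] 13->-2, delta=-15, new_sum=113+(-15)=98
Option B: A[5] 20->-11, delta=-31, new_sum=113+(-31)=82
Option C: A[0] -7->-20, delta=-13, new_sum=113+(-13)=100 <-- matches target
Option D: A[2] 31->45, delta=14, new_sum=113+(14)=127
Option E: A[3] 50->-18, delta=-68, new_sum=113+(-68)=45

Answer: C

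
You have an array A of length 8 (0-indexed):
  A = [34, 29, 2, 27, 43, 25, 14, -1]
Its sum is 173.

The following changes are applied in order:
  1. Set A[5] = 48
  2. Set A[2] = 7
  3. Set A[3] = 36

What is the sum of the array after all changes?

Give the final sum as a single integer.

Answer: 210

Derivation:
Initial sum: 173
Change 1: A[5] 25 -> 48, delta = 23, sum = 196
Change 2: A[2] 2 -> 7, delta = 5, sum = 201
Change 3: A[3] 27 -> 36, delta = 9, sum = 210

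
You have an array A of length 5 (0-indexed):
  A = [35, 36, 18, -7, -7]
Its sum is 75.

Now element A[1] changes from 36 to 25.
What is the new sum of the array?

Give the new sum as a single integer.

Answer: 64

Derivation:
Old value at index 1: 36
New value at index 1: 25
Delta = 25 - 36 = -11
New sum = old_sum + delta = 75 + (-11) = 64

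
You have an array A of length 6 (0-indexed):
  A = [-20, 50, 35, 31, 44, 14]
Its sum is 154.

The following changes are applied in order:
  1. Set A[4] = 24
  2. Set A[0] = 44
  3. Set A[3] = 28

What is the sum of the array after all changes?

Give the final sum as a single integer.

Initial sum: 154
Change 1: A[4] 44 -> 24, delta = -20, sum = 134
Change 2: A[0] -20 -> 44, delta = 64, sum = 198
Change 3: A[3] 31 -> 28, delta = -3, sum = 195

Answer: 195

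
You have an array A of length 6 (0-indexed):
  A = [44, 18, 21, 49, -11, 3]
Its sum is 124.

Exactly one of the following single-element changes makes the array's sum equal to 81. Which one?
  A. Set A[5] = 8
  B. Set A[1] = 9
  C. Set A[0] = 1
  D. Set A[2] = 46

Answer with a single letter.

Option A: A[5] 3->8, delta=5, new_sum=124+(5)=129
Option B: A[1] 18->9, delta=-9, new_sum=124+(-9)=115
Option C: A[0] 44->1, delta=-43, new_sum=124+(-43)=81 <-- matches target
Option D: A[2] 21->46, delta=25, new_sum=124+(25)=149

Answer: C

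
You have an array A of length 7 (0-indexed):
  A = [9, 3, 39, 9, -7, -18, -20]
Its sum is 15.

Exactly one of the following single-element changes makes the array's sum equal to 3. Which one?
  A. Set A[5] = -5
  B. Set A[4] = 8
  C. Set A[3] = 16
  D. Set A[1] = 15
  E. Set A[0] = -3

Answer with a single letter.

Option A: A[5] -18->-5, delta=13, new_sum=15+(13)=28
Option B: A[4] -7->8, delta=15, new_sum=15+(15)=30
Option C: A[3] 9->16, delta=7, new_sum=15+(7)=22
Option D: A[1] 3->15, delta=12, new_sum=15+(12)=27
Option E: A[0] 9->-3, delta=-12, new_sum=15+(-12)=3 <-- matches target

Answer: E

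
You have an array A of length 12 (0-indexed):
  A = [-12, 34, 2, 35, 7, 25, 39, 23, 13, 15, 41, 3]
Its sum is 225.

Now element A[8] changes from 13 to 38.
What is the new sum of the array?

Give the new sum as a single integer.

Answer: 250

Derivation:
Old value at index 8: 13
New value at index 8: 38
Delta = 38 - 13 = 25
New sum = old_sum + delta = 225 + (25) = 250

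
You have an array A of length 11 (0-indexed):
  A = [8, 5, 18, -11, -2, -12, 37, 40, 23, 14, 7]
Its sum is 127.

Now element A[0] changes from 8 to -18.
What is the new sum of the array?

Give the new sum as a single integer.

Old value at index 0: 8
New value at index 0: -18
Delta = -18 - 8 = -26
New sum = old_sum + delta = 127 + (-26) = 101

Answer: 101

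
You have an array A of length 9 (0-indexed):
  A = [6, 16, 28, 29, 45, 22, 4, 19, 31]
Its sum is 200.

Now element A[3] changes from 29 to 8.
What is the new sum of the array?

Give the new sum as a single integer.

Answer: 179

Derivation:
Old value at index 3: 29
New value at index 3: 8
Delta = 8 - 29 = -21
New sum = old_sum + delta = 200 + (-21) = 179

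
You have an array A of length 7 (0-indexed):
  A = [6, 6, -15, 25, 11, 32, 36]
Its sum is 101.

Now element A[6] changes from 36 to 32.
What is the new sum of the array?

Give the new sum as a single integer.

Old value at index 6: 36
New value at index 6: 32
Delta = 32 - 36 = -4
New sum = old_sum + delta = 101 + (-4) = 97

Answer: 97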